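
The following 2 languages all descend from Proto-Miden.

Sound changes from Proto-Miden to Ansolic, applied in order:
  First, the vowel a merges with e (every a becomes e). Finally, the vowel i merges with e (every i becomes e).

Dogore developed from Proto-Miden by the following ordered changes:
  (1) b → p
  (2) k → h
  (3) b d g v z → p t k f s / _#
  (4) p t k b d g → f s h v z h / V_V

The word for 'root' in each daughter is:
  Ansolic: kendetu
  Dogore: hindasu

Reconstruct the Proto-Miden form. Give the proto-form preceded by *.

Position 2: Ansolic has e, Dogore has i. Dogore preserves i here (none of its changes turn any other segment into i), so the proto-segment is *i.
Position 5: Ansolic has e, Dogore has a. Dogore preserves a here (none of its changes turn any other segment into a), so the proto-segment is *a.
Position 1: Ansolic has k, Dogore has h. Ansolic preserves k here (none of its changes turn any other segment into k), so the proto-segment is *k.
This points to *kindatu. Verify forward in each daughter:
Ansolic: *kindatu > kindetu > kendetu  (by vowel merger, vowel merger)
Dogore: *kindatu > hindatu > hindasu  (by unconditioned shift, intervocalic lenition)
Only *kindatu yields all of Ansolic kendetu, Dogore hindasu.

*kindatu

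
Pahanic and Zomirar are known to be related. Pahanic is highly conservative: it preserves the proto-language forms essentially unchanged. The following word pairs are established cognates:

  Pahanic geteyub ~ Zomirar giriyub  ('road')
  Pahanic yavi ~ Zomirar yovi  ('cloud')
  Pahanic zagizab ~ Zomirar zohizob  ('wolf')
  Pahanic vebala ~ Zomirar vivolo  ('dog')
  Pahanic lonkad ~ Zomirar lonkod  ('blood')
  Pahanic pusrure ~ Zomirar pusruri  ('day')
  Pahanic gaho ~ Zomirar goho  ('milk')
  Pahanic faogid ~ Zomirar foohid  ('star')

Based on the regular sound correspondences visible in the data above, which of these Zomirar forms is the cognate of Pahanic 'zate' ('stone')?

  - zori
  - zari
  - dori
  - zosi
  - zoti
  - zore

zori

zagizab ~ zohizob, vebala ~ vivolo — Pahanic a corresponds to Zomirar o after a consonant, before a consonant other than r, m, n, p, b, f, v.
geteyub ~ giriyub — Pahanic t corresponds to Zomirar r between vowels (before a front vowel).
pusrure ~ pusruri — Pahanic e corresponds to Zomirar i word-finally.
Applying these to Pahanic 'zate':
  zate → zote   (a→o after a consonant, before a consonant other than r, m, n, p, b, f, v)
  zote → zore   (t→r between vowels (before a front vowel))
  zore → zori   (e→i word-finally)
So the Zomirar cognate is 'zori'.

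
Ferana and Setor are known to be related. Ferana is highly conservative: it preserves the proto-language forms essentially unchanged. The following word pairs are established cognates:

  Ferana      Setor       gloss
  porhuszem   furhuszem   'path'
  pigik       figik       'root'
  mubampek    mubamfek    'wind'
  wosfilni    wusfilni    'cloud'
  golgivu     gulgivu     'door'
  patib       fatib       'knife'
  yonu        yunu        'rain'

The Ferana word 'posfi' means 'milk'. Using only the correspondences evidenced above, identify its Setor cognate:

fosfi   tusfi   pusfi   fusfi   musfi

porhuszem ~ furhuszem — Ferana p corresponds to Setor f word-initially before a back vowel.
wosfilni ~ wusfilni, golgivu ~ gulgivu — Ferana o corresponds to Setor u after a consonant, before a consonant other than r, m, n, p, b, f, v.
Applying these to Ferana 'posfi':
  posfi → fosfi   (p→f word-initially before a back vowel)
  fosfi → fusfi   (o→u after a consonant, before a consonant other than r, m, n, p, b, f, v)
So the Setor cognate is 'fusfi'.

fusfi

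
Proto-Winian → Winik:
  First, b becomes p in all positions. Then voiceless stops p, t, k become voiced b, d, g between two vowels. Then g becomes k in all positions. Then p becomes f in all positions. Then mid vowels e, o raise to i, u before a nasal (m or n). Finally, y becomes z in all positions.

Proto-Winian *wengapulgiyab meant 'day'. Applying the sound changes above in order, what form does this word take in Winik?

Winik: *wengapulgiyab
  wengapulgiyab → wengapulgiyap   [unconditioned shift]
  wengapulgiyap → wengabulgiyap   [intervocalic voicing]
  wengabulgiyap → wenkabulkiyap   [unconditioned shift]
  wenkabulkiyap → wenkabulkiyaf   [unconditioned shift]
  wenkabulkiyaf → winkabulkiyaf   [pre-nasal raising]
  winkabulkiyaf → winkabulkizaf   [unconditioned shift]
  giving Winik winkabulkizaf.

winkabulkizaf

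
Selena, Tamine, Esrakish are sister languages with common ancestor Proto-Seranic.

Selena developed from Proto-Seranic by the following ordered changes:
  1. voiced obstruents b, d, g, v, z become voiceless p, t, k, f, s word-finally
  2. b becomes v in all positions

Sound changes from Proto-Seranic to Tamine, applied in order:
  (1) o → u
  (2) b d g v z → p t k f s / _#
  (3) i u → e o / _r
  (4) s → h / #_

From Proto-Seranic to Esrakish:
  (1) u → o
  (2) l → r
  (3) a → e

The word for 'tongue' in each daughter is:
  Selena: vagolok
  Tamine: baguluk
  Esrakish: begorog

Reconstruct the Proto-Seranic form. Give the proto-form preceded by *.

Position 4: Selena has o, Tamine has u, Esrakish has o. Selena preserves o here (none of its changes turn any other segment into o), so the proto-segment is *o.
Position 6: Selena has o, Tamine has u, Esrakish has o. Selena preserves o here (none of its changes turn any other segment into o), so the proto-segment is *o.
Continuing position by position gives *bagolog; check it forward:
Selena: *bagolog
  bagolog → bagolok   [final devoicing]
  bagolok → vagolok   [unconditioned shift]
  giving Selena vagolok.
Tamine: *bagolog > bagulug > baguluk  (by vowel merger, final devoicing)
Esrakish: *bagolog
  bagolog (rule 1 does not apply)
  bagolog → bagorog   [unconditioned shift]
  bagorog → begorog   [vowel merger]
  giving Esrakish begorog.
*bagolog is the unique common source.

*bagolog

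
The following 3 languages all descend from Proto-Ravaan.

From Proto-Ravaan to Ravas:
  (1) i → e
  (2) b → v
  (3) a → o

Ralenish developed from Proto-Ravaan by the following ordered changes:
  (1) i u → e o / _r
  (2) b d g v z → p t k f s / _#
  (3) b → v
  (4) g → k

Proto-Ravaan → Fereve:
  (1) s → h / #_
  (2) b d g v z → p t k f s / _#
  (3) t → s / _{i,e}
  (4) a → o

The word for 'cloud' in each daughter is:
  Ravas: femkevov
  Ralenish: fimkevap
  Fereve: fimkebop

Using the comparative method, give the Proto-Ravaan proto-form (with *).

*fimkebab

Position 6: Ravas has v, Ralenish has v, Fereve has b. Fereve preserves b here (none of its changes turn any other segment into b), so the proto-segment is *b.
Position 2: Ravas has e, Ralenish has i, Fereve has i. Ralenish preserves i here (none of its changes turn any other segment into i), so the proto-segment is *i.
Verify the candidate proto-form against each daughter:
Ravas: *fimkebab > femkebab > femkevav > femkevov  (by vowel merger, unconditioned shift, vowel merger)
Ralenish: start from *fimkebab.
  rule 1: no change — fimkebab
  rule 2 (final devoicing): fimkebab → fimkebap
  rule 3 (unconditioned shift): fimkebap → fimkevap
  rule 4: no change — fimkevap
  ⇒ Ralenish fimkevap
Fereve: *fimkebab
  fimkebab (rule 1 does not apply)
  fimkebab → fimkebap   [final devoicing]
  fimkebap (rule 3 does not apply)
  fimkebap → fimkebop   [vowel merger]
  giving Fereve fimkebop.
Only *fimkebab yields all of Ravas femkevov, Ralenish fimkevap, Fereve fimkebop.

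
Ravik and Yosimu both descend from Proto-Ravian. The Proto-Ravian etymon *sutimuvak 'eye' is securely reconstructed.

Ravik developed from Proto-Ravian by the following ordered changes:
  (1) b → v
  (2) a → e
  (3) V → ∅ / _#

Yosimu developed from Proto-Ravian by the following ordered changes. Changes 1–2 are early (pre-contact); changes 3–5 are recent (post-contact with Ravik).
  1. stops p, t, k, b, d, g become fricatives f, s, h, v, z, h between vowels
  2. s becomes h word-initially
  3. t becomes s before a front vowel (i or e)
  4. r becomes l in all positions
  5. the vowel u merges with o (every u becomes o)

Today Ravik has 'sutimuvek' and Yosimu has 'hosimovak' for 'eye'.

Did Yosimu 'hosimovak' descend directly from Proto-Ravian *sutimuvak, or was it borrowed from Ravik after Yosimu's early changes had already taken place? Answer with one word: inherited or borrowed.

inherited

If inherited, *sutimuvak would pass through all of Yosimu's changes:
Yosimu: start from *sutimuvak.
  rule 1 (intervocalic lenition): sutimuvak → susimuvak
  rule 2 (debuccalisation): susimuvak → husimuvak
  rule 3: no change — husimuvak
  rule 4: no change — husimuvak
  rule 5 (vowel merger): husimuvak → hosimovak
  ⇒ Yosimu hosimovak
If borrowed from Ravik 'sutimuvek' after the early changes, it would undergo only the recent ones:
  rule 3 (palatalisation): sutimuvek → susimuvek
  rule 4 (unconditioned shift): no change (susimuvek)
  rule 5 (vowel merger): susimuvek → sosimovek
  ⇒ as a loan: sosimovek
Yosimu 'hosimovak' matches the inherited outcome exactly, so it is an inherited cognate, not a loan.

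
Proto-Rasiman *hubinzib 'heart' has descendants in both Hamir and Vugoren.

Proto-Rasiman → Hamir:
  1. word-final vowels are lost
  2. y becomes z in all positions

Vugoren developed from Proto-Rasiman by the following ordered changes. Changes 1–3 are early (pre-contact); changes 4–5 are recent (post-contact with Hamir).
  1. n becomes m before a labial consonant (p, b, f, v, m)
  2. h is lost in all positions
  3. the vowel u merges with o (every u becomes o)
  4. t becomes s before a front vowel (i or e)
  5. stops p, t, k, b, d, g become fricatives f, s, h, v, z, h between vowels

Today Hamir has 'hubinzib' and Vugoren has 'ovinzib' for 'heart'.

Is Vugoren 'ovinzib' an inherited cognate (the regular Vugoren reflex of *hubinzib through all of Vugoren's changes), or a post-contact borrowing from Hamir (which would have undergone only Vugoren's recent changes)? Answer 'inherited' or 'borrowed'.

If inherited, *hubinzib would pass through all of Vugoren's changes:
Vugoren: *hubinzib
  hubinzib (rule 1 does not apply)
  hubinzib → ubinzib   [h-loss]
  ubinzib → obinzib   [vowel merger]
  obinzib (rule 4 does not apply)
  obinzib → ovinzib   [intervocalic lenition]
  giving Vugoren ovinzib.
If borrowed from Hamir 'hubinzib' after the early changes, it would undergo only the recent ones:
  rule 4 (palatalisation): no change (hubinzib)
  rule 5 (intervocalic lenition): hubinzib → huvinzib
  ⇒ as a loan: huvinzib
Vugoren 'ovinzib' matches the inherited outcome exactly, so it is an inherited cognate, not a loan.

inherited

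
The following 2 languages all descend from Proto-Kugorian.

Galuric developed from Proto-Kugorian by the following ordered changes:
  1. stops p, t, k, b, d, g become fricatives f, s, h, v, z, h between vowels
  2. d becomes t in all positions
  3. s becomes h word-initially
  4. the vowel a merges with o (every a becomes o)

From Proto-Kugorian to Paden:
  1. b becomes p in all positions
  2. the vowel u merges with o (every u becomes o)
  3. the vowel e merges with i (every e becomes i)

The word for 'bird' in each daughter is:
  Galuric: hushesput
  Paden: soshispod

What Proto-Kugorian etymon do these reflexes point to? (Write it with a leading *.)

Position 2: Galuric has u, Paden has o. Galuric preserves u here (none of its changes turn any other segment into u), so the proto-segment is *u.
Position 1: Galuric has h, Paden has s. Paden preserves s here (none of its changes turn any other segment into s), so the proto-segment is *s.
Position 9: Galuric has t, Paden has d. Paden preserves d here (none of its changes turn any other segment into d), so the proto-segment is *d.
This points to *sushespud. Verify forward in each daughter:
Galuric: *sushespud > sushesput > hushesput  (by unconditioned shift, debuccalisation)
Paden: *sushespud
  sushespud (rule 1 does not apply)
  sushespud → soshespod   [vowel merger]
  soshespod → soshispod   [vowel merger]
  giving Paden soshispod.
*sushespud is the unique common source.

*sushespud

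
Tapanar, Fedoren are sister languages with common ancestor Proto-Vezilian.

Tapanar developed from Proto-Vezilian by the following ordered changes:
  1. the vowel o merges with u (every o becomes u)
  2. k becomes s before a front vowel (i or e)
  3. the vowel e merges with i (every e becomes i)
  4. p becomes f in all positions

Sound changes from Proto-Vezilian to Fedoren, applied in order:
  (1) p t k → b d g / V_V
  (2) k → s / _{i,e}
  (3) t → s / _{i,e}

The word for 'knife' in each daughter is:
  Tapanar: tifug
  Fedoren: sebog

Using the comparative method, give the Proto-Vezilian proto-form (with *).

Position 1: Tapanar has t, Fedoren has s. Tapanar preserves t here (none of its changes turn any other segment into t), so the proto-segment is *t.
Position 4: Tapanar has u, Fedoren has o. Fedoren preserves o here (none of its changes turn any other segment into o), so the proto-segment is *o.
Verify the candidate proto-form against each daughter:
Tapanar: start from *tepog.
  rule 1 (vowel merger): tepog → tepug
  rule 2: no change — tepug
  rule 3 (vowel merger): tepug → tipug
  rule 4 (unconditioned shift): tipug → tifug
  ⇒ Tapanar tifug
Fedoren: *tepog > tebog > sebog  (by intervocalic voicing, palatalisation)
Only *tepog yields all of Tapanar tifug, Fedoren sebog.

*tepog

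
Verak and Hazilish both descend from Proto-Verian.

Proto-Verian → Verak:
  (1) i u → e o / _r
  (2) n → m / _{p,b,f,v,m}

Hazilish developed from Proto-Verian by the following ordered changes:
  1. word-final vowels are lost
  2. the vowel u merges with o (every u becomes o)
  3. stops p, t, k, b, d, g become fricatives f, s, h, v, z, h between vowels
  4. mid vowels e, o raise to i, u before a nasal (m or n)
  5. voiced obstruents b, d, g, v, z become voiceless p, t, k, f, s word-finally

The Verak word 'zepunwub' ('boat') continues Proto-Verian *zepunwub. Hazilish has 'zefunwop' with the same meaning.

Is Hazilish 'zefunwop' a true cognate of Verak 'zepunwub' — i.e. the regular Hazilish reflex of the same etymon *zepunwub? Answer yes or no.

yes

Derive the expected Hazilish reflex of *zepunwub:
Hazilish: start from *zepunwub.
  rule 1: no change — zepunwub
  rule 2 (vowel merger): zepunwub → zeponwob
  rule 3 (intervocalic lenition): zeponwob → zefonwob
  rule 4 (pre-nasal raising): zefonwob → zefunwob
  rule 5 (final devoicing): zefunwob → zefunwop
  ⇒ Hazilish zefunwop
Hazilish 'zefunwop' matches the regular reflex exactly, so the pair is cognate.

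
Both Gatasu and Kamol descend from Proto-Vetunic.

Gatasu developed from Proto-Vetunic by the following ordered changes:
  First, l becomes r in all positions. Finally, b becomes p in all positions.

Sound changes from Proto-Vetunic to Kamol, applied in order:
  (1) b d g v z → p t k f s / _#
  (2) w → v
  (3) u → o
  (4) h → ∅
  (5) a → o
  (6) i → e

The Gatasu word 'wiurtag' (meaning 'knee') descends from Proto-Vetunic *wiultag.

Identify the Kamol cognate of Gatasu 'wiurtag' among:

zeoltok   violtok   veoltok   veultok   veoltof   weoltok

veoltok

Kamol: *wiultag > wiultak > viultak > violtak > violtok > veoltok  (by final devoicing, unconditioned shift, vowel merger, vowel merger, vowel merger)
The other candidates each miss or misapply at least one Kamol change.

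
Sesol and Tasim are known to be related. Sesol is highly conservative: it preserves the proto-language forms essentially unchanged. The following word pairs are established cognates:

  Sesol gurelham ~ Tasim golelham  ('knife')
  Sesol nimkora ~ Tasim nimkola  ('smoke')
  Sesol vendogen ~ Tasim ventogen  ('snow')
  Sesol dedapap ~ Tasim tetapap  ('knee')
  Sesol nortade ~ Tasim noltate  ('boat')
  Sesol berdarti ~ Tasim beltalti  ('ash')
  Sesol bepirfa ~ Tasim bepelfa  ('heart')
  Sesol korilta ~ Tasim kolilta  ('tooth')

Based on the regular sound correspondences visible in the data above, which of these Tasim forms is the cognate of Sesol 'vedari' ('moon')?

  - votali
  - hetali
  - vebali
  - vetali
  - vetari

vetali

dedapap ~ tetapap — Sesol d corresponds to Tasim t between vowels (before a back vowel).
korilta ~ kolilta — Sesol r corresponds to Tasim l between vowels (before a front vowel).
Applying these to Sesol 'vedari':
  vedari → vetari   (d→t between vowels (before a back vowel))
  vetari → vetali   (r→l between vowels (before a front vowel))
So the Tasim cognate is 'vetali'.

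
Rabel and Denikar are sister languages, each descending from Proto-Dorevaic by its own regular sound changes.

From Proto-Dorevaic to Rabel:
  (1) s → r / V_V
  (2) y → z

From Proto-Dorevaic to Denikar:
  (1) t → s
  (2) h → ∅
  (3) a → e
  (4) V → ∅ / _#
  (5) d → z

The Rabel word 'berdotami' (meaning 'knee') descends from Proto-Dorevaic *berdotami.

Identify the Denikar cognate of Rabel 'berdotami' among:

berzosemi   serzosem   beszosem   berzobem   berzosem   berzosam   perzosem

berzosem

Denikar: start from *berdotami.
  rule 1 (unconditioned shift): berdotami → berdosami
  rule 2: no change — berdosami
  rule 3 (vowel merger): berdosami → berdosemi
  rule 4 (apocope): berdosemi → berdosem
  rule 5 (unconditioned shift): berdosem → berzosem
  ⇒ Denikar berzosem
The other candidates each miss or misapply at least one Denikar change.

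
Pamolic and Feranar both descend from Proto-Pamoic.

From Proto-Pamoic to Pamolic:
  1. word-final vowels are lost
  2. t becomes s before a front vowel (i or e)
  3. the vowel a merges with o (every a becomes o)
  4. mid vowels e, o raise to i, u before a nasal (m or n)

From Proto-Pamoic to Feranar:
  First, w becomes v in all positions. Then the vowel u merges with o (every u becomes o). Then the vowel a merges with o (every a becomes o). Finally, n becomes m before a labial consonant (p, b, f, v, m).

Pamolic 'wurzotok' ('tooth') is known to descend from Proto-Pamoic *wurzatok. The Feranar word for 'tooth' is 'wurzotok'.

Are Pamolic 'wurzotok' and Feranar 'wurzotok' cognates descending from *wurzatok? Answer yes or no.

no

Derive the expected Feranar reflex of *wurzatok:
Feranar: start from *wurzatok.
  rule 1 (unconditioned shift): wurzatok → vurzatok
  rule 2 (vowel merger): vurzatok → vorzatok
  rule 3 (vowel merger): vorzatok → vorzotok
  rule 4: no change — vorzotok
  ⇒ Feranar vorzotok
The regular Feranar reflex would be 'vorzotok', but the attested form is 'wurzotok'. The correspondence is irregular, so they are not cognates (the Feranar form has a different source).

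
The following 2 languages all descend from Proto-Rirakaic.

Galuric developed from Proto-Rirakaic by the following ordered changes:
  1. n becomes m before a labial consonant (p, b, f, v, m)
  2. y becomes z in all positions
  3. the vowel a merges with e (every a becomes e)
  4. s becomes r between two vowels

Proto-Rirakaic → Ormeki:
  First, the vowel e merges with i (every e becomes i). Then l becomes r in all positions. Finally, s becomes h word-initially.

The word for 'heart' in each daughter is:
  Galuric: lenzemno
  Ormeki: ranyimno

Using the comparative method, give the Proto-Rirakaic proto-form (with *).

Position 5: Galuric has e, Ormeki has i. Taking the neighbouring segments as reconstructed: Galuric e could go back to *a or *e; Ormeki i could go back to *e or *i — the one source consistent with every daughter is *e.
Position 1: Galuric has l, Ormeki has r. Galuric preserves l here (none of its changes turn any other segment into l), so the proto-segment is *l.
This points to *lanyemno. Verify forward in each daughter:
Galuric: start from *lanyemno.
  rule 1: no change — lanyemno
  rule 2 (unconditioned shift): lanyemno → lanzemno
  rule 3 (vowel merger): lanzemno → lenzemno
  rule 4: no change — lenzemno
  ⇒ Galuric lenzemno
Ormeki: start from *lanyemno.
  rule 1 (vowel merger): lanyemno → lanyimno
  rule 2 (unconditioned shift): lanyimno → ranyimno
  rule 3: no change — ranyimno
  ⇒ Ormeki ranyimno
Only *lanyemno yields all of Galuric lenzemno, Ormeki ranyimno.

*lanyemno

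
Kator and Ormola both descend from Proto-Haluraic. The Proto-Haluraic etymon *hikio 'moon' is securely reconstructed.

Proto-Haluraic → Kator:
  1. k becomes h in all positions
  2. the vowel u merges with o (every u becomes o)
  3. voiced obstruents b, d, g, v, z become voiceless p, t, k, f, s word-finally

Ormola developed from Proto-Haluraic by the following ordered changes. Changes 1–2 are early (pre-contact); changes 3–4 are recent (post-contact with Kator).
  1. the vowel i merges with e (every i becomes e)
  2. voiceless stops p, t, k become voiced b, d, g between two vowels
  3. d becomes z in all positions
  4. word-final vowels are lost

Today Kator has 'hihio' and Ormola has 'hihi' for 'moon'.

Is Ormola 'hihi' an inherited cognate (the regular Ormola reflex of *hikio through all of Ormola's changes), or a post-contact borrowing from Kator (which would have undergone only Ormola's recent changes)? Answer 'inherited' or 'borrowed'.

If inherited, *hikio would pass through all of Ormola's changes:
Ormola: *hikio > hekeo > hegeo > hege  (by vowel merger, intervocalic voicing, apocope)
If borrowed from Kator 'hihio' after the early changes, it would undergo only the recent ones:
  rule 3 (unconditioned shift): no change (hihio)
  rule 4 (apocope): hihio → hihi
  ⇒ as a loan: hihi
Ormola 'hihi' matches the loan outcome 'hihi', not the inherited 'hege' — it skipped the early Ormola changes, so it was borrowed from Kator.

borrowed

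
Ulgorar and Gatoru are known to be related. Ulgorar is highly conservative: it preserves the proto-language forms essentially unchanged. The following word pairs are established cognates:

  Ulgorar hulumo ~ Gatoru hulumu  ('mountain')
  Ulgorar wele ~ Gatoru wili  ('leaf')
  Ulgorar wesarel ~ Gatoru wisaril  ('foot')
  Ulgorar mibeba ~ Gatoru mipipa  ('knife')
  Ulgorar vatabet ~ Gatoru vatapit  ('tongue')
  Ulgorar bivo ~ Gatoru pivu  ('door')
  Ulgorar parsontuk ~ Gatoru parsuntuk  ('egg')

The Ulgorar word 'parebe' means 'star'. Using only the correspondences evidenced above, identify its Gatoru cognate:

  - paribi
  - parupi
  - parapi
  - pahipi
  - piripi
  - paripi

mibeba ~ mipipa — Ulgorar e corresponds to Gatoru i after a consonant, before a labial obstruent.
mibeba ~ mipipa, vatabet ~ vatapit — Ulgorar b corresponds to Gatoru p between vowels (before a front vowel).
wele ~ wili — Ulgorar e corresponds to Gatoru i word-finally.
Applying these to Ulgorar 'parebe':
  parebe → paribe   (e→i after a consonant, before a labial obstruent)
  paribe → paripe   (b→p between vowels (before a front vowel))
  paripe → paripi   (e→i word-finally)
So the Gatoru cognate is 'paripi'.

paripi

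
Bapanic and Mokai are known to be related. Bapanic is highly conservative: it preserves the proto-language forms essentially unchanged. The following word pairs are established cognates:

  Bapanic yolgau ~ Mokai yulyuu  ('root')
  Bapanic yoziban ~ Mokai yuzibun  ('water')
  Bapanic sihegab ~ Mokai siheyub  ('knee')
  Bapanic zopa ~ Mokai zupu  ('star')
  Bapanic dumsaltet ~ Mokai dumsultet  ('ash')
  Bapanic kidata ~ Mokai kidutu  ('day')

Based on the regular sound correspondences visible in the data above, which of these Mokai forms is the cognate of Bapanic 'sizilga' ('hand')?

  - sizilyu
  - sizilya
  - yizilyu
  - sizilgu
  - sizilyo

yolgau ~ yulyuu — Bapanic g corresponds to Mokai y after a consonant, before a back vowel.
zopa ~ zupu, kidata ~ kidutu — Bapanic a corresponds to Mokai u word-finally.
Applying these to Bapanic 'sizilga':
  sizilga → sizilya   (g→y after a consonant, before a back vowel)
  sizilya → sizilyu   (a→u word-finally)
So the Mokai cognate is 'sizilyu'.

sizilyu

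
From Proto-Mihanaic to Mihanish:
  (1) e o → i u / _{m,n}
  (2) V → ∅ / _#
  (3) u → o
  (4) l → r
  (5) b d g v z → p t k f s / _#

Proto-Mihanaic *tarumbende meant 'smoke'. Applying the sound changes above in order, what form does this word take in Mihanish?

Mihanish: *tarumbende > tarumbinde > tarumbind > tarombind > tarombint  (by pre-nasal raising, apocope, vowel merger, final devoicing)

tarombint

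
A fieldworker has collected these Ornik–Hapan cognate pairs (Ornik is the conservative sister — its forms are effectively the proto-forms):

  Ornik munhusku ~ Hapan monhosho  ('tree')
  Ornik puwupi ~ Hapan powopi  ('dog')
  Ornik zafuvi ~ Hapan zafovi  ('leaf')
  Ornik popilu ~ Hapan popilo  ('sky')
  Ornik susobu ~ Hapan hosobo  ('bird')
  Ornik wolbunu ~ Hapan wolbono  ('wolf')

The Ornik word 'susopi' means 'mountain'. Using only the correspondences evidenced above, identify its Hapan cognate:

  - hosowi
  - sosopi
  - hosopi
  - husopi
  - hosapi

susobu ~ hosobo — Ornik s corresponds to Hapan h word-initially before a back vowel.
munhusku ~ monhosho, puwupi ~ powopi — Ornik u corresponds to Hapan o after a consonant, before a consonant other than r, m, n, p, b, f, v.
Applying these to Ornik 'susopi':
  susopi → husopi   (s→h word-initially before a back vowel)
  husopi → hosopi   (u→o after a consonant, before a consonant other than r, m, n, p, b, f, v)
So the Hapan cognate is 'hosopi'.

hosopi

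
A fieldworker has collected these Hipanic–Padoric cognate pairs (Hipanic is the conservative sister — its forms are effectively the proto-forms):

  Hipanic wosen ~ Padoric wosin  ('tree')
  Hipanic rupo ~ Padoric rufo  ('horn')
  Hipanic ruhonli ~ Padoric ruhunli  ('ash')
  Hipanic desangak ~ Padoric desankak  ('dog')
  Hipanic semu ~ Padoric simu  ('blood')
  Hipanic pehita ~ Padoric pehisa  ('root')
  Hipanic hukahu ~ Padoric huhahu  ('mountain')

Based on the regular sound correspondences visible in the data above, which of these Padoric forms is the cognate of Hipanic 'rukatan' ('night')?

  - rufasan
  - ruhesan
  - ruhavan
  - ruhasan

hukahu ~ huhahu — Hipanic k corresponds to Padoric h between vowels (before a back vowel).
pehita ~ pehisa — Hipanic t corresponds to Padoric s between vowels (before a back vowel).
Applying these to Hipanic 'rukatan':
  rukatan → ruhatan   (k→h between vowels (before a back vowel))
  ruhatan → ruhasan   (t→s between vowels (before a back vowel))
So the Padoric cognate is 'ruhasan'.

ruhasan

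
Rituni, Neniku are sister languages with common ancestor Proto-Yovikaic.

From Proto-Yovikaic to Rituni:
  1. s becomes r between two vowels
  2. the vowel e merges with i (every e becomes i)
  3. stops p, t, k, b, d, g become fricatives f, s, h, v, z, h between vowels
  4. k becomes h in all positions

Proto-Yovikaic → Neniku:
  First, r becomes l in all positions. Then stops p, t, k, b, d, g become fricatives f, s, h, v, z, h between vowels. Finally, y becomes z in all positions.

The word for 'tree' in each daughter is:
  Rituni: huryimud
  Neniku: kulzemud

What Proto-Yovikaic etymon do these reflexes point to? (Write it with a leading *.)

Position 4: Rituni has y, Neniku has z. Rituni preserves y here (none of its changes turn any other segment into y), so the proto-segment is *y.
Position 3: Rituni has r, Neniku has l. Taking the neighbouring segments as reconstructed: Rituni r can only go back to *r; Neniku l could go back to *l or *r — the one source consistent with every daughter is *r.
Position 1: Rituni has h, Neniku has k. Neniku preserves k here (none of its changes turn any other segment into k), so the proto-segment is *k.
Verify the candidate proto-form against each daughter:
Rituni: *kuryemud > kuryimud > huryimud  (by vowel merger, unconditioned shift)
Neniku: *kuryemud > kulyemud > kulzemud  (by unconditioned shift, unconditioned shift)
No other proto-form is consistent with every reflex, so the reconstruction is *kuryemud.

*kuryemud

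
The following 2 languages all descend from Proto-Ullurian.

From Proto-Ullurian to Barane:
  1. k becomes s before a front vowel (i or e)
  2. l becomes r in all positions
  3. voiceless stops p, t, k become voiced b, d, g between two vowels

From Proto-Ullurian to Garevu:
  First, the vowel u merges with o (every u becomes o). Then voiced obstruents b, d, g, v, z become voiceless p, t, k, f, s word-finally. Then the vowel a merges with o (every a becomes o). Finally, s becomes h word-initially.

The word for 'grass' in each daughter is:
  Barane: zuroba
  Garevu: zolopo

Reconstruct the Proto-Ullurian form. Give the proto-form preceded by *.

Position 3: Barane has r, Garevu has l. Garevu preserves l here (none of its changes turn any other segment into l), so the proto-segment is *l.
Position 5: Barane has b, Garevu has p. Taking the neighbouring segments as reconstructed: Barane b could go back to *p or *b; Garevu p can only go back to *p — the one source consistent with every daughter is *p.
Position 6: Barane has a, Garevu has o. Barane preserves a here (none of its changes turn any other segment into a), so the proto-segment is *a.
This points to *zulopa. Verify forward in each daughter:
Barane: *zulopa
  zulopa (rule 1 does not apply)
  zulopa → zuropa   [unconditioned shift]
  zuropa → zuroba   [intervocalic voicing]
  giving Barane zuroba.
Garevu: *zulopa > zolopa > zolopo  (by vowel merger, vowel merger)
*zulopa is the unique common source.

*zulopa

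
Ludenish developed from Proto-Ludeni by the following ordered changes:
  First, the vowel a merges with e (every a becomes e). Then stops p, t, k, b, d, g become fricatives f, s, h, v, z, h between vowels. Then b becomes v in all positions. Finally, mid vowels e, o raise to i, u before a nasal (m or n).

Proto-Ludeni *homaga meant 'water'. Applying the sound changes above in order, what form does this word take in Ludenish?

Ludenish: *homaga
  homaga → homege   [vowel merger]
  homege → homehe   [intervocalic lenition]
  homehe (rule 3 does not apply)
  homehe → humehe   [pre-nasal raising]
  giving Ludenish humehe.

humehe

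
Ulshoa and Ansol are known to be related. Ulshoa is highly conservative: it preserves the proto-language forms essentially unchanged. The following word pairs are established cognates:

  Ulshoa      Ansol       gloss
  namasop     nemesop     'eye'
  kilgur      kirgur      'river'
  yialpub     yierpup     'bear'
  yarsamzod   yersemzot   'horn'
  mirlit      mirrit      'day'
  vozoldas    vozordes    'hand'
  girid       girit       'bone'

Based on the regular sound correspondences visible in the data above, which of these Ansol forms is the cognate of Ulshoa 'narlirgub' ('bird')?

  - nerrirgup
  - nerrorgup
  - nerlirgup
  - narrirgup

nerrirgup

yarsamzod ~ yersemzot — Ulshoa a corresponds to Ansol e after a consonant, before r.
mirlit ~ mirrit — Ulshoa l corresponds to Ansol r after a consonant, before a front vowel.
yialpub ~ yierpup — Ulshoa b corresponds to Ansol p word-finally.
Applying these to Ulshoa 'narlirgub':
  narlirgub → nerlirgub   (a→e after a consonant, before r)
  nerlirgub → nerrirgub   (l→r after a consonant, before a front vowel)
  nerrirgub → nerrirgup   (b→p word-finally)
So the Ansol cognate is 'nerrirgup'.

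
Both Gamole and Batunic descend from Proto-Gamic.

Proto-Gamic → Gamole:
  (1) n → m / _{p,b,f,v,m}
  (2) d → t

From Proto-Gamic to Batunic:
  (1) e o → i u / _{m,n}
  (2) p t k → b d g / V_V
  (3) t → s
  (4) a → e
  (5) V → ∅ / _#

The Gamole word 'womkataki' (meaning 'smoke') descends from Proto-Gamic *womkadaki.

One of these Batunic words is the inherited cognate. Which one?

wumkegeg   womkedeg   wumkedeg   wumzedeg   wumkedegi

wumkedeg

Batunic: *womkadaki
  womkadaki → wumkadaki   [pre-nasal raising]
  wumkadaki → wumkadagi   [intervocalic voicing]
  wumkadagi (rule 3 does not apply)
  wumkadagi → wumkedegi   [vowel merger]
  wumkedegi → wumkedeg   [apocope]
  giving Batunic wumkedeg.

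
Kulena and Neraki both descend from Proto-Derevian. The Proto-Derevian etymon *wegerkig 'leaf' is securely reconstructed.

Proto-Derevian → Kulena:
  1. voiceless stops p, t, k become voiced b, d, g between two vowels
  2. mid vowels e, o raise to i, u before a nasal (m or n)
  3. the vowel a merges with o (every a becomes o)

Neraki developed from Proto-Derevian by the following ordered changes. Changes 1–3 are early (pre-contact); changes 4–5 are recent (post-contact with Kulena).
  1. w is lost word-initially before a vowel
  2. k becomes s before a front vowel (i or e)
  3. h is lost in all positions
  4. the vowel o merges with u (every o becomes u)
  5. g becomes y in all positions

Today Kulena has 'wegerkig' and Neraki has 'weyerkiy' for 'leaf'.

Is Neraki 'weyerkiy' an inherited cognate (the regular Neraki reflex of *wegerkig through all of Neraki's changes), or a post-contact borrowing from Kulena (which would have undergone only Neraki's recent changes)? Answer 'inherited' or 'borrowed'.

borrowed

If inherited, *wegerkig would pass through all of Neraki's changes:
Neraki: *wegerkig > egerkig > egersig > eyersiy  (by glide loss, palatalisation, unconditioned shift)
If borrowed from Kulena 'wegerkig' after the early changes, it would undergo only the recent ones:
  rule 4 (vowel merger): no change (wegerkig)
  rule 5 (unconditioned shift): wegerkig → weyerkiy
  ⇒ as a loan: weyerkiy
Neraki 'weyerkiy' matches the loan outcome 'weyerkiy', not the inherited 'eyersiy' — it skipped the early Neraki changes, so it was borrowed from Kulena.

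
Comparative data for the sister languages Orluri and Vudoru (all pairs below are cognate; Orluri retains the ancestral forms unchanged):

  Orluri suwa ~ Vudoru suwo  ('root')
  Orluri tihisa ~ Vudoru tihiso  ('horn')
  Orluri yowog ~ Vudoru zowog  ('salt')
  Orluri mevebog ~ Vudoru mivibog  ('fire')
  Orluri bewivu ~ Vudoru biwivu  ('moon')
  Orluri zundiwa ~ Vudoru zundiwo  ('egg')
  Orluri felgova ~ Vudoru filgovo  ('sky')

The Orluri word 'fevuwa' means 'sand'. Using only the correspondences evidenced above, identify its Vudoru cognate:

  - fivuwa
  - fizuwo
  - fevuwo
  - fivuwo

mevebog ~ mivibog — Orluri e corresponds to Vudoru i after a consonant, before a labial obstruent.
suwa ~ suwo, tihisa ~ tihiso — Orluri a corresponds to Vudoru o word-finally.
Applying these to Orluri 'fevuwa':
  fevuwa → fivuwa   (e→i after a consonant, before a labial obstruent)
  fivuwa → fivuwo   (a→o word-finally)
So the Vudoru cognate is 'fivuwo'.

fivuwo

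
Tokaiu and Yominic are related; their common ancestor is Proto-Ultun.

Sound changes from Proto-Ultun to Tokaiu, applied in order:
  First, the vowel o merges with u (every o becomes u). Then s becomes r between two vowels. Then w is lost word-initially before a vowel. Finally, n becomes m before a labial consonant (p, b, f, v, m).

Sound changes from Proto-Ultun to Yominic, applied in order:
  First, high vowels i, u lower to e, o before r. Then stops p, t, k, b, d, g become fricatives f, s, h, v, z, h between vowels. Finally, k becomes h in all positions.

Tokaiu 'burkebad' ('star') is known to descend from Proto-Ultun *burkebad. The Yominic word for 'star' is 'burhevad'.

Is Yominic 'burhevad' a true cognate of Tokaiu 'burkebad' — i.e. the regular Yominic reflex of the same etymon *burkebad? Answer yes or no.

no

Derive the expected Yominic reflex of *burkebad:
Yominic: *burkebad > borkebad > borkevad > borhevad  (by pre-rhotic lowering, intervocalic lenition, unconditioned shift)
The regular Yominic reflex would be 'borhevad', but the attested form is 'burhevad'. The correspondence is irregular, so they are not cognates (the Yominic form has a different source).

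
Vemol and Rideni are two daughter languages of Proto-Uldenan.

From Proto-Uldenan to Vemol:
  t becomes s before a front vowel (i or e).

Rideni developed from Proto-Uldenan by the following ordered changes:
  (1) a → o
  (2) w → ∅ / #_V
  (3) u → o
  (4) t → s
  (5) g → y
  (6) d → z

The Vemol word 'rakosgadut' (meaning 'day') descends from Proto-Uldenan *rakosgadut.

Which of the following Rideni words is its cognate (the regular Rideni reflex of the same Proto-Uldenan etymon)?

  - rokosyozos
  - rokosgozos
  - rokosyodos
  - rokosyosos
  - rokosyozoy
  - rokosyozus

rokosyozos

Rideni: *rakosgadut
  rakosgadut → rokosgodut   [vowel merger]
  rokosgodut (rule 2 does not apply)
  rokosgodut → rokosgodot   [vowel merger]
  rokosgodot → rokosgodos   [unconditioned shift]
  rokosgodos → rokosyodos   [unconditioned shift]
  rokosyodos → rokosyozos   [unconditioned shift]
  giving Rideni rokosyozos.
Only 'rokosyozos' matches the regular Rideni development of *rakosgadut.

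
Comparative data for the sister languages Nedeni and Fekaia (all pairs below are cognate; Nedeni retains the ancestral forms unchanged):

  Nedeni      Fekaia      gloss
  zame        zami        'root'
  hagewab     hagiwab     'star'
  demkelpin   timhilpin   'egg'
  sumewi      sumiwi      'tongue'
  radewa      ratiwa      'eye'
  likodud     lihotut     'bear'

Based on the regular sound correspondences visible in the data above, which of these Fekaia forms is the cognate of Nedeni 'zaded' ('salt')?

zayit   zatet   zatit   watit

radewa ~ ratiwa — Nedeni d corresponds to Fekaia t between vowels (before a front vowel).
hagewab ~ hagiwab, demkelpin ~ timhilpin — Nedeni e corresponds to Fekaia i after a consonant, before a consonant other than r, m, n, p, b, f, v.
likodud ~ lihotut — Nedeni d corresponds to Fekaia t word-finally.
Applying these to Nedeni 'zaded':
  zaded → zated   (d→t between vowels (before a front vowel))
  zated → zatid   (e→i after a consonant, before a consonant other than r, m, n, p, b, f, v)
  zatid → zatit   (d→t word-finally)
So the Fekaia cognate is 'zatit'.

zatit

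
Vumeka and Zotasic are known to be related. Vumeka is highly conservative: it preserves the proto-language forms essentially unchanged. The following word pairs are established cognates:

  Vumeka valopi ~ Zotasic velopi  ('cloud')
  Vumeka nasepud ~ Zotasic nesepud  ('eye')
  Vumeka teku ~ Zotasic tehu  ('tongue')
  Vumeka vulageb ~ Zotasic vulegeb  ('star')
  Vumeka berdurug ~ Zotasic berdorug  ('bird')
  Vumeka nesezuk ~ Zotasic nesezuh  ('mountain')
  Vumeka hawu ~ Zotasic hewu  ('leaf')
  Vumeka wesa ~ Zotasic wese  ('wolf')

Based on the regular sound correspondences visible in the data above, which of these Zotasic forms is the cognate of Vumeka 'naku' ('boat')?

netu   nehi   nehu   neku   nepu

valopi ~ velopi, nasepud ~ nesepud — Vumeka a corresponds to Zotasic e after a consonant, before a consonant other than r, m, n, p, b, f, v.
teku ~ tehu — Vumeka k corresponds to Zotasic h between vowels (before a back vowel).
Applying these to Vumeka 'naku':
  naku → neku   (a→e after a consonant, before a consonant other than r, m, n, p, b, f, v)
  neku → nehu   (k→h between vowels (before a back vowel))
So the Zotasic cognate is 'nehu'.

nehu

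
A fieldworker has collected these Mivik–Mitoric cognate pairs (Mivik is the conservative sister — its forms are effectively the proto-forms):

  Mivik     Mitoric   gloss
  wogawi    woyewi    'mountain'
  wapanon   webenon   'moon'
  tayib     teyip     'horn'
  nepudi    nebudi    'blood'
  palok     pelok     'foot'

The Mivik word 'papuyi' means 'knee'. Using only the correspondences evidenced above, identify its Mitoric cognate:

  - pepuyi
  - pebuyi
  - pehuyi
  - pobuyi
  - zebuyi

pebuyi

wapanon ~ webenon — Mivik a corresponds to Mitoric e after a consonant, before a labial obstruent.
nepudi ~ nebudi — Mivik p corresponds to Mitoric b between vowels (before a back vowel).
Applying these to Mivik 'papuyi':
  papuyi → pepuyi   (a→e after a consonant, before a labial obstruent)
  pepuyi → pebuyi   (p→b between vowels (before a back vowel))
So the Mitoric cognate is 'pebuyi'.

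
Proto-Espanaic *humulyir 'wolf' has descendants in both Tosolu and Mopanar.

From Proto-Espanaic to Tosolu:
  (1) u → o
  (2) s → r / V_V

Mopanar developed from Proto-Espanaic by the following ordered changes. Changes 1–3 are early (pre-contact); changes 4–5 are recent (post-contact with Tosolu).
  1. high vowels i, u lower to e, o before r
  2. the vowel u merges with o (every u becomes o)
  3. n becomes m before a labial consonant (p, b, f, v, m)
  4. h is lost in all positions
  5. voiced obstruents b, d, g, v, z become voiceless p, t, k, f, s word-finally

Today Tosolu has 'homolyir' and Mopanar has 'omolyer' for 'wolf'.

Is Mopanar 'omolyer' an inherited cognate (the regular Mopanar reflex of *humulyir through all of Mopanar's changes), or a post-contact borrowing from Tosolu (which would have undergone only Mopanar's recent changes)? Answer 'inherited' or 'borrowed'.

If inherited, *humulyir would pass through all of Mopanar's changes:
Mopanar: start from *humulyir.
  rule 1 (pre-rhotic lowering): humulyir → humulyer
  rule 2 (vowel merger): humulyer → homolyer
  rule 3: no change — homolyer
  rule 4 (h-loss): homolyer → omolyer
  rule 5: no change — omolyer
  ⇒ Mopanar omolyer
If borrowed from Tosolu 'homolyir' after the early changes, it would undergo only the recent ones:
  rule 4 (h-loss): homolyir → omolyir
  rule 5 (final devoicing): no change (omolyir)
  ⇒ as a loan: omolyir
Mopanar 'omolyer' matches the inherited outcome exactly, so it is an inherited cognate, not a loan.

inherited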